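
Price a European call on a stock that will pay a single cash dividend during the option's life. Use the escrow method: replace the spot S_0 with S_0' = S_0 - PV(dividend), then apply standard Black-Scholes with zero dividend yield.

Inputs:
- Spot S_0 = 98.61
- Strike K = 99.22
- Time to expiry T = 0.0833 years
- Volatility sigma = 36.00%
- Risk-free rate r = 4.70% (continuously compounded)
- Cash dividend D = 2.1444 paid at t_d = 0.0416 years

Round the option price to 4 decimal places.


PV(D) = D * exp(-r * t_d) = 2.1444 * 0.99804671 = 2.14021137
S_0' = S_0 - PV(D) = 98.6100 - 2.14021137 = 96.46978863
d1 = (ln(S_0'/K) + (r + sigma^2/2)*T) / (sigma*sqrt(T)) = -0.18090827
d2 = d1 - sigma*sqrt(T) = -0.28481053
exp(-rT) = 0.99609255
N(d1) = 0.42821979; N(d2) = 0.38789465
C = S_0' * N(d1) - K * exp(-rT) * N(d2) = 96.46978863 * 0.42821979 - 99.2200 * 0.99609255 * 0.38789465 = 2.9738

Answer: Price = 2.9738


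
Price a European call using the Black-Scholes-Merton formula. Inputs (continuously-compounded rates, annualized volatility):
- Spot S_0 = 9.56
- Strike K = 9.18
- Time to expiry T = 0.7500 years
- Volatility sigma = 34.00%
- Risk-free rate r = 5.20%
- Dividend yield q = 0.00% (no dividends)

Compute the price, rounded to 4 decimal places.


d1 = (ln(S/K) + (r - q + 0.5*sigma^2) * T) / (sigma * sqrt(T)) = 0.41742602
d2 = d1 - sigma * sqrt(T) = 0.12297738
exp(-rT) = 0.96175071; exp(-qT) = 1.00000000
C = S_0 * exp(-qT) * N(d1) - K * exp(-rT) * N(d2)
N(d1) = 0.66181659; N(d2) = 0.54893750
C = 9.5600 * 1.00000000 * 0.66181659 - 9.1800 * 0.96175071 * 0.54893750 = 1.4805

Answer: Price = 1.4805


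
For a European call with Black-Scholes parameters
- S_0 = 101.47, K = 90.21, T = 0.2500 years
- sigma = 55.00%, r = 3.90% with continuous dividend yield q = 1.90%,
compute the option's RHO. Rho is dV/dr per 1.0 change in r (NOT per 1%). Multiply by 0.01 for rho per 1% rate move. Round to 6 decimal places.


Answer: Rho = 13.871708

Derivation:
d1 = 0.5834014641; d2 = 0.3084014641
phi(d1) = 0.3365134477; exp(-qT) = 0.9952612634; exp(-rT) = 0.9902973771
N(d2) = 0.6211115660
Rho = K*T*exp(-rT)*N(d2) = 90.2100 * 0.2500 * 0.9902973771 * 0.6211115660 = 13.871708


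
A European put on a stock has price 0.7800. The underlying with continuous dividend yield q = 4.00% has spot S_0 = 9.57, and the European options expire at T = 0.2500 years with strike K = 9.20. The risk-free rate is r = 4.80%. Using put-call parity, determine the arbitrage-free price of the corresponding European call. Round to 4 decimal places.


Put-call parity: C - P = S_0 * exp(-qT) - K * exp(-rT).
S_0 * exp(-qT) = 9.5700 * 0.99004983 = 9.47477691
K * exp(-rT) = 9.2000 * 0.98807171 = 9.09025976
C = P + S*exp(-qT) - K*exp(-rT)
C = 0.7800 + 9.47477691 - 9.09025976 = 1.1645

Answer: Call price = 1.1645


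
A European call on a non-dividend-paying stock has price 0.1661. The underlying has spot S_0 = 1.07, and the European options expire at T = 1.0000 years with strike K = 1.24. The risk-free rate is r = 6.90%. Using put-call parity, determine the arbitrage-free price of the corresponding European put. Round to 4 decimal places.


Put-call parity: C - P = S_0 * exp(-qT) - K * exp(-rT).
S_0 * exp(-qT) = 1.0700 * 1.00000000 = 1.07000000
K * exp(-rT) = 1.2400 * 0.93332668 = 1.15732508
P = C - S*exp(-qT) + K*exp(-rT)
P = 0.1661 - 1.07000000 + 1.15732508 = 0.2534

Answer: Put price = 0.2534


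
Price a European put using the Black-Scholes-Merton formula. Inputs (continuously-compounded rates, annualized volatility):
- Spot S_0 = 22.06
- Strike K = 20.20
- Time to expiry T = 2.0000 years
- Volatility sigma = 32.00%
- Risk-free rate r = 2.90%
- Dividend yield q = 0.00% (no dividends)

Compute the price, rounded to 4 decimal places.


d1 = (ln(S/K) + (r - q + 0.5*sigma^2) * T) / (sigma * sqrt(T)) = 0.54907595
d2 = d1 - sigma * sqrt(T) = 0.09652761
exp(-rT) = 0.94364995; exp(-qT) = 1.00000000
P = K * exp(-rT) * N(-d2) - S_0 * exp(-qT) * N(-d1)
N(-d1) = 0.29147666; N(-d2) = 0.46155077
P = 20.2000 * 0.94364995 * 0.46155077 - 22.0600 * 1.00000000 * 0.29147666 = 2.3680

Answer: Price = 2.3680


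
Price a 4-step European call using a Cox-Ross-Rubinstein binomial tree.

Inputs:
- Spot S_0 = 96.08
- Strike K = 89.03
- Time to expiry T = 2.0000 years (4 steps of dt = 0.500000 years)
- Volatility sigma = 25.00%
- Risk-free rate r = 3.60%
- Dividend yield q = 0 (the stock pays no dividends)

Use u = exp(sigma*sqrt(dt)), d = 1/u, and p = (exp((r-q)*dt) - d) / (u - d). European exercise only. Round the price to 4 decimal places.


dt = T/N = 0.500000
u = exp(sigma*sqrt(dt)) = 1.193365; d = 1/u = 0.837967
p = (exp((r-q)*dt) - d) / (u - d) = 0.507027
Discount per step: exp(-r*dt) = 0.982161
Stock lattice S(k, i) with i counting down-moves:
  k=0: S(0,0) = 96.0800
  k=1: S(1,0) = 114.6585; S(1,1) = 80.5119
  k=2: S(2,0) = 136.8294; S(2,1) = 96.0800; S(2,2) = 67.4663
  k=3: S(3,0) = 163.2873; S(3,1) = 114.6585; S(3,2) = 80.5119; S(3,3) = 56.5345
  k=4: S(4,0) = 194.8613; S(4,1) = 136.8294; S(4,2) = 96.0800; S(4,3) = 67.4663; S(4,4) = 47.3740
Terminal payoffs V(N, i) = max(S_T - K, 0):
  V(4,0) = 105.831287; V(4,1) = 47.799355; V(4,2) = 7.050000; V(4,3) = 0.000000; V(4,4) = 0.000000
Backward induction: V(k, i) = exp(-r*dt) * [p * V(k+1, i) + (1-p) * V(k+1, i+1)].
  V(3,0) = exp(-r*dt) * [p*105.831287 + (1-p)*47.799355] = 75.845509
  V(3,1) = exp(-r*dt) * [p*47.799355 + (1-p)*7.050000] = 27.216672
  V(3,2) = exp(-r*dt) * [p*7.050000 + (1-p)*0.000000] = 3.510772
  V(3,3) = exp(-r*dt) * [p*0.000000 + (1-p)*0.000000] = 0.000000
  V(2,0) = exp(-r*dt) * [p*75.845509 + (1-p)*27.216672] = 50.947430
  V(2,1) = exp(-r*dt) * [p*27.216672 + (1-p)*3.510772] = 15.253250
  V(2,2) = exp(-r*dt) * [p*3.510772 + (1-p)*0.000000] = 1.748300
  V(1,0) = exp(-r*dt) * [p*50.947430 + (1-p)*15.253250] = 32.756199
  V(1,1) = exp(-r*dt) * [p*15.253250 + (1-p)*1.748300] = 8.442331
  V(0,0) = exp(-r*dt) * [p*32.756199 + (1-p)*8.442331] = 20.399592

Answer: Price = V(0,0) = 20.3996


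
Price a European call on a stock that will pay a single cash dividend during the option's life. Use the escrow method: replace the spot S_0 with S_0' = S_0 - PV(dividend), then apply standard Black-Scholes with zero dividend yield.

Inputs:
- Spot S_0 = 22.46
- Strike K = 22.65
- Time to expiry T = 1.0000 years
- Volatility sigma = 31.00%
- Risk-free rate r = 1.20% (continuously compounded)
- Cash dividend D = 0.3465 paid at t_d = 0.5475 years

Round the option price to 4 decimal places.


Answer: Price = 2.6104

Derivation:
PV(D) = D * exp(-r * t_d) = 0.3465 * 0.99345154 = 0.34423096
S_0' = S_0 - PV(D) = 22.4600 - 0.34423096 = 22.11576904
d1 = (ln(S_0'/K) + (r + sigma^2/2)*T) / (sigma*sqrt(T)) = 0.11671301
d2 = d1 - sigma*sqrt(T) = -0.19328699
exp(-rT) = 0.98807171
N(d1) = 0.54645626; N(d2) = 0.42336711
C = S_0' * N(d1) - K * exp(-rT) * N(d2) = 22.11576904 * 0.54645626 - 22.6500 * 0.98807171 * 0.42336711 = 2.6104


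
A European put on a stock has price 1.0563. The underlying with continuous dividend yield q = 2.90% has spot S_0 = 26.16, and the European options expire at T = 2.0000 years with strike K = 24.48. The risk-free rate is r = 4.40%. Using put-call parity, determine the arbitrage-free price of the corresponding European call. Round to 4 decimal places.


Answer: Call price = 3.3244

Derivation:
Put-call parity: C - P = S_0 * exp(-qT) - K * exp(-rT).
S_0 * exp(-qT) = 26.1600 * 0.94364995 = 24.68588262
K * exp(-rT) = 24.4800 * 0.91576088 = 22.41782626
C = P + S*exp(-qT) - K*exp(-rT)
C = 1.0563 + 24.68588262 - 22.41782626 = 3.3244


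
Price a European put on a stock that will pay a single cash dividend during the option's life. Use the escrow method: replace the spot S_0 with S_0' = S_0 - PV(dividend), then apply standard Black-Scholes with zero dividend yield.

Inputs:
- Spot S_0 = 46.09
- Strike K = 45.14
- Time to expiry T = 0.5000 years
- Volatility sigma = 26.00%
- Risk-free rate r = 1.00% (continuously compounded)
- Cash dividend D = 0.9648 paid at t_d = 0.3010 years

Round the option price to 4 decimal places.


PV(D) = D * exp(-r * t_d) = 0.9648 * 0.99699453 = 0.96190032
S_0' = S_0 - PV(D) = 46.0900 - 0.96190032 = 45.12809968
d1 = (ln(S_0'/K) + (r + sigma^2/2)*T) / (sigma*sqrt(T)) = 0.11768614
d2 = d1 - sigma*sqrt(T) = -0.06616162
exp(-rT) = 0.99501248
N(-d1) = 0.45315817; N(-d2) = 0.52637542
P = K * exp(-rT) * N(-d2) - S_0' * N(-d1) = 45.1400 * 0.99501248 * 0.52637542 - 45.12809968 * 0.45315817 = 3.1919

Answer: Price = 3.1919


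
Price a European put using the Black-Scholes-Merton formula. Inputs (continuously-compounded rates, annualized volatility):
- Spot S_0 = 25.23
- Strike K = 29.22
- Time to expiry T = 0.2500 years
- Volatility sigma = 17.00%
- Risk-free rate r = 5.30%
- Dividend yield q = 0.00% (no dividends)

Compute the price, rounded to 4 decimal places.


d1 = (ln(S/K) + (r - q + 0.5*sigma^2) * T) / (sigma * sqrt(T)) = -1.52890757
d2 = d1 - sigma * sqrt(T) = -1.61390757
exp(-rT) = 0.98683739; exp(-qT) = 1.00000000
P = K * exp(-rT) * N(-d2) - S_0 * exp(-qT) * N(-d1)
N(-d1) = 0.93685632; N(-d2) = 0.94672626
P = 29.2200 * 0.98683739 * 0.94672626 - 25.2300 * 1.00000000 * 0.93685632 = 3.6623

Answer: Price = 3.6623


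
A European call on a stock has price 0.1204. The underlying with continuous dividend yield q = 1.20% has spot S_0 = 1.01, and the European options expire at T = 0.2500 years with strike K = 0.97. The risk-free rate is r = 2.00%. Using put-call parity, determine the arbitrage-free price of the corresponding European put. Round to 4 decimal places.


Put-call parity: C - P = S_0 * exp(-qT) - K * exp(-rT).
S_0 * exp(-qT) = 1.0100 * 0.99700450 = 1.00697454
K * exp(-rT) = 0.9700 * 0.99501248 = 0.96516210
P = C - S*exp(-qT) + K*exp(-rT)
P = 0.1204 - 1.00697454 + 0.96516210 = 0.0786

Answer: Put price = 0.0786


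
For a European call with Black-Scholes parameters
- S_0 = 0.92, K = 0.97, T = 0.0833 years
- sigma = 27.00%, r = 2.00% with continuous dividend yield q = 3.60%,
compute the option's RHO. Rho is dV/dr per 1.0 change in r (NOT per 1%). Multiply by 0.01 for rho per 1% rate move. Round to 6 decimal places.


d1 = -0.6572704717; d2 = -0.7351971681
phi(d1) = 0.3214411598; exp(-qT) = 0.9970056919; exp(-rT) = 0.9983353870
N(d2) = 0.2311097117
Rho = K*T*exp(-rT)*N(d2) = 0.9700 * 0.0833 * 0.9983353870 * 0.2311097117 = 0.018643

Answer: Rho = 0.018643


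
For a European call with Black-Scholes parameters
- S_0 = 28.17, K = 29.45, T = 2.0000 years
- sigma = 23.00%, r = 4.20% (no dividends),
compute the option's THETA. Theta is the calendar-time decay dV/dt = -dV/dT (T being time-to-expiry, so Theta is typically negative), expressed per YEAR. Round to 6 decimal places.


d1 = 0.2842682145; d2 = -0.0410009048
phi(d1) = 0.3831446281; exp(-qT) = 1.0000000000; exp(-rT) = 0.9194312561
Theta = -S*exp(-qT)*phi(d1)*sigma/(2*sqrt(T)) - r*K*exp(-rT)*N(d2) + q*S*exp(-qT)*N(d1)
N(d1) = 0.6118975785; N(d2) = 0.4836475873; sqrt(T) = 1.4142135624
Term 1 = -28.1700 * 1.0000000000 * 0.3831446281 * 0.2300 / (2 * 1.4142135624) = -0.8776723778
Term 2 = -0.0420 * 29.4500 * 0.9194312561 * 0.4836475873 = -0.5500255686
Term 3 = 0 (no dividend yield, q = 0)
Theta = -0.8776723778 + (-0.5500255686) + (0.0000000000) = -1.427698

Answer: Theta = -1.427698


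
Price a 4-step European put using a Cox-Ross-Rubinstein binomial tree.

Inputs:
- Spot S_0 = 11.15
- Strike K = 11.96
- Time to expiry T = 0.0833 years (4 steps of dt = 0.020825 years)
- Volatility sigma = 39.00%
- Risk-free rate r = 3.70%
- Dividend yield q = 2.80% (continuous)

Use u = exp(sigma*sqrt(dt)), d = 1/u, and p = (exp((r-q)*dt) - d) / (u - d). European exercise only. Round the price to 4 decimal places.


dt = T/N = 0.020825
u = exp(sigma*sqrt(dt)) = 1.057894; d = 1/u = 0.945274
p = (exp((r-q)*dt) - d) / (u - d) = 0.487598
Discount per step: exp(-r*dt) = 0.999230
Stock lattice S(k, i) with i counting down-moves:
  k=0: S(0,0) = 11.1500
  k=1: S(1,0) = 11.7955; S(1,1) = 10.5398
  k=2: S(2,0) = 12.4784; S(2,1) = 11.1500; S(2,2) = 9.9630
  k=3: S(3,0) = 13.2008; S(3,1) = 11.7955; S(3,2) = 10.5398; S(3,3) = 9.4178
  k=4: S(4,0) = 13.9651; S(4,1) = 12.4784; S(4,2) = 11.1500; S(4,3) = 9.9630; S(4,4) = 8.9024
Terminal payoffs V(N, i) = max(K - S_T, 0):
  V(4,0) = 0.000000; V(4,1) = 0.000000; V(4,2) = 0.810000; V(4,3) = 1.996995; V(4,4) = 3.057626
Backward induction: V(k, i) = exp(-r*dt) * [p * V(k+1, i) + (1-p) * V(k+1, i+1)].
  V(3,0) = exp(-r*dt) * [p*0.000000 + (1-p)*0.000000] = 0.000000
  V(3,1) = exp(-r*dt) * [p*0.000000 + (1-p)*0.810000] = 0.414726
  V(3,2) = exp(-r*dt) * [p*0.810000 + (1-p)*1.996995] = 1.417126
  V(3,3) = exp(-r*dt) * [p*1.996995 + (1-p)*3.057626] = 2.538508
  V(2,0) = exp(-r*dt) * [p*0.000000 + (1-p)*0.414726] = 0.212343
  V(2,1) = exp(-r*dt) * [p*0.414726 + (1-p)*1.417126] = 0.927643
  V(2,2) = exp(-r*dt) * [p*1.417126 + (1-p)*2.538508] = 1.990191
  V(1,0) = exp(-r*dt) * [p*0.212343 + (1-p)*0.927643] = 0.578418
  V(1,1) = exp(-r*dt) * [p*0.927643 + (1-p)*1.990191] = 1.470961
  V(0,0) = exp(-r*dt) * [p*0.578418 + (1-p)*1.470961] = 1.034961

Answer: Price = V(0,0) = 1.0350


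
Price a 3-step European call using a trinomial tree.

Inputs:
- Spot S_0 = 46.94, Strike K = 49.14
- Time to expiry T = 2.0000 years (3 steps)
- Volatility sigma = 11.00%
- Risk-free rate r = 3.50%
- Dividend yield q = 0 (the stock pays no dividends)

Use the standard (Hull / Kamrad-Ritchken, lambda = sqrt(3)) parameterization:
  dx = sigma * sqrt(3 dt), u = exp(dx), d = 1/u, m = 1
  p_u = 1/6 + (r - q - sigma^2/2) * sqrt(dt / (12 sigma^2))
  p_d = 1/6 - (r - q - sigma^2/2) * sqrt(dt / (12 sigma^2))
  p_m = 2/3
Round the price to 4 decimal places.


dt = T/N = 0.666667; dx = sigma*sqrt(3*dt) = 0.155563
u = exp(dx) = 1.168316; d = 1/u = 0.855933
p_u = 0.228699, p_m = 0.666667, p_d = 0.104634
Discount per step: exp(-r*dt) = 0.976937
Stock lattice S(k, j) with j the centered position index:
  k=0: S(0,+0) = 46.9400
  k=1: S(1,-1) = 40.1775; S(1,+0) = 46.9400; S(1,+1) = 54.8408
  k=2: S(2,-2) = 34.3892; S(2,-1) = 40.1775; S(2,+0) = 46.9400; S(2,+1) = 54.8408; S(2,+2) = 64.0713
  k=3: S(3,-3) = 29.4349; S(3,-2) = 34.3892; S(3,-1) = 40.1775; S(3,+0) = 46.9400; S(3,+1) = 54.8408; S(3,+2) = 64.0713; S(3,+3) = 74.8556
Terminal payoffs V(N, j) = max(S_T - K, 0):
  V(3,-3) = 0.000000; V(3,-2) = 0.000000; V(3,-1) = 0.000000; V(3,+0) = 0.000000; V(3,+1) = 5.700758; V(3,+2) = 14.931342; V(3,+3) = 25.715581
Backward induction: V(k, j) = exp(-r*dt) * [p_u * V(k+1, j+1) + p_m * V(k+1, j) + p_d * V(k+1, j-1)]
  V(2,-2) = exp(-r*dt) * [p_u*0.000000 + p_m*0.000000 + p_d*0.000000] = 0.000000
  V(2,-1) = exp(-r*dt) * [p_u*0.000000 + p_m*0.000000 + p_d*0.000000] = 0.000000
  V(2,+0) = exp(-r*dt) * [p_u*5.700758 + p_m*0.000000 + p_d*0.000000] = 1.273690
  V(2,+1) = exp(-r*dt) * [p_u*14.931342 + p_m*5.700758 + p_d*0.000000] = 7.048884
  V(2,+2) = exp(-r*dt) * [p_u*25.715581 + p_m*14.931342 + p_d*5.700758] = 16.052883
  V(1,-1) = exp(-r*dt) * [p_u*1.273690 + p_m*0.000000 + p_d*0.000000] = 0.284574
  V(1,+0) = exp(-r*dt) * [p_u*7.048884 + p_m*1.273690 + p_d*0.000000] = 2.404438
  V(1,+1) = exp(-r*dt) * [p_u*16.052883 + p_m*7.048884 + p_d*1.273690] = 8.307684
  V(0,+0) = exp(-r*dt) * [p_u*8.307684 + p_m*2.404438 + p_d*0.284574] = 3.451220

Answer: Price = V(0,0) = 3.4512


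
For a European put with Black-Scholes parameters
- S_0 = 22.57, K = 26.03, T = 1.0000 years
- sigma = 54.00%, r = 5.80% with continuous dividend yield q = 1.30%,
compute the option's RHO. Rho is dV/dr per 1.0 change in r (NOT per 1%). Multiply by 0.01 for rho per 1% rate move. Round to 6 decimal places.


Answer: Rho = -16.553897

Derivation:
d1 = 0.0892071700; d2 = -0.4507928300
phi(d1) = 0.3973580591; exp(-qT) = 0.9870841350; exp(-rT) = 0.9436499474
N(-d2) = 0.6739305653
Rho = -K*T*exp(-rT)*N(-d2) = -26.0300 * 1.0000 * 0.9436499474 * 0.6739305653 = -16.553897


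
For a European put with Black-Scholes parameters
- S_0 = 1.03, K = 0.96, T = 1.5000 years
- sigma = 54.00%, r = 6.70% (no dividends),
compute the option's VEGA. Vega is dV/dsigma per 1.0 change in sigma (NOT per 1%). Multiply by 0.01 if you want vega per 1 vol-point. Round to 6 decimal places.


Answer: Vega = 0.423102

Derivation:
d1 = 0.5890581269; d2 = -0.0723041036
phi(d1) = 0.3353993822; exp(-qT) = 1.0000000000; exp(-rT) = 0.9043851124
Vega = S * exp(-qT) * phi(d1) * sqrt(T) = 1.0300 * 1.0000000000 * 0.3353993822 * 1.2247448714 = 0.423102


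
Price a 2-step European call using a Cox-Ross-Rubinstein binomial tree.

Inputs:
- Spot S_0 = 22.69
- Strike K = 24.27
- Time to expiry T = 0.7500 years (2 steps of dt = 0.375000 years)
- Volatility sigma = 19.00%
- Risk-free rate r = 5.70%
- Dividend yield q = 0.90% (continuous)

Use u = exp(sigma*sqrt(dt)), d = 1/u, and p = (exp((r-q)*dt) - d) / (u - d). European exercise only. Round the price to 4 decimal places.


Answer: Price = V(0,0) = 1.2597

Derivation:
dt = T/N = 0.375000
u = exp(sigma*sqrt(dt)) = 1.123390; d = 1/u = 0.890163
p = (exp((r-q)*dt) - d) / (u - d) = 0.548822
Discount per step: exp(-r*dt) = 0.978852
Stock lattice S(k, i) with i counting down-moves:
  k=0: S(0,0) = 22.6900
  k=1: S(1,0) = 25.4897; S(1,1) = 20.1978
  k=2: S(2,0) = 28.6349; S(2,1) = 22.6900; S(2,2) = 17.9793
Terminal payoffs V(N, i) = max(S_T - K, 0):
  V(2,0) = 4.364888; V(2,1) = 0.000000; V(2,2) = 0.000000
Backward induction: V(k, i) = exp(-r*dt) * [p * V(k+1, i) + (1-p) * V(k+1, i+1)].
  V(1,0) = exp(-r*dt) * [p*4.364888 + (1-p)*0.000000] = 2.344885
  V(1,1) = exp(-r*dt) * [p*0.000000 + (1-p)*0.000000] = 0.000000
  V(0,0) = exp(-r*dt) * [p*2.344885 + (1-p)*0.000000] = 1.259708


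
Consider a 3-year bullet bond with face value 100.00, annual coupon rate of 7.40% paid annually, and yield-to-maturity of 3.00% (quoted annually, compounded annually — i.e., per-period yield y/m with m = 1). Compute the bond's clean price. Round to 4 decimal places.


Answer: Price = 112.4459

Derivation:
Coupon per period c = face * coupon_rate / m = 7.400000
Periods per year m = 1; per-period yield y/m = 0.030000
Number of cashflows N = 3
Cashflows (t years, CF_t, discount factor 1/(1+y/m)^(m*t), PV):
  t = 1.0000: CF_t = 7.400000, DF = 0.970874, PV = 7.184466
  t = 2.0000: CF_t = 7.400000, DF = 0.942596, PV = 6.975210
  t = 3.0000: CF_t = 107.400000, DF = 0.915142, PV = 98.286214
Price P = sum_t PV_t = 112.445890


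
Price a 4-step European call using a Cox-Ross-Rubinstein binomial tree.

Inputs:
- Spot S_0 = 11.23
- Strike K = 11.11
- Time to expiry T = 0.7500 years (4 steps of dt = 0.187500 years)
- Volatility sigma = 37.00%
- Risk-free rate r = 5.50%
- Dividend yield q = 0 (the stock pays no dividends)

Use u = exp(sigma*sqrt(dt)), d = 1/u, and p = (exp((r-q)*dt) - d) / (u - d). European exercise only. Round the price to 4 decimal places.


dt = T/N = 0.187500
u = exp(sigma*sqrt(dt)) = 1.173763; d = 1/u = 0.851961
p = (exp((r-q)*dt) - d) / (u - d) = 0.492244
Discount per step: exp(-r*dt) = 0.989740
Stock lattice S(k, i) with i counting down-moves:
  k=0: S(0,0) = 11.2300
  k=1: S(1,0) = 13.1814; S(1,1) = 9.5675
  k=2: S(2,0) = 15.4718; S(2,1) = 11.2300; S(2,2) = 8.1512
  k=3: S(3,0) = 18.1602; S(3,1) = 13.1814; S(3,2) = 9.5675; S(3,3) = 6.9445
  k=4: S(4,0) = 21.3158; S(4,1) = 15.4718; S(4,2) = 11.2300; S(4,3) = 8.1512; S(4,4) = 5.9164
Terminal payoffs V(N, i) = max(S_T - K, 0):
  V(4,0) = 10.205778; V(4,1) = 4.361787; V(4,2) = 0.120000; V(4,3) = 0.000000; V(4,4) = 0.000000
Backward induction: V(k, i) = exp(-r*dt) * [p * V(k+1, i) + (1-p) * V(k+1, i+1)].
  V(3,0) = exp(-r*dt) * [p*10.205778 + (1-p)*4.361787] = 7.164192
  V(3,1) = exp(-r*dt) * [p*4.361787 + (1-p)*0.120000] = 2.185340
  V(3,2) = exp(-r*dt) * [p*0.120000 + (1-p)*0.000000] = 0.058463
  V(3,3) = exp(-r*dt) * [p*0.000000 + (1-p)*0.000000] = 0.000000
  V(2,0) = exp(-r*dt) * [p*7.164192 + (1-p)*2.185340] = 4.588584
  V(2,1) = exp(-r*dt) * [p*2.185340 + (1-p)*0.058463] = 1.094064
  V(2,2) = exp(-r*dt) * [p*0.058463 + (1-p)*0.000000] = 0.028483
  V(1,0) = exp(-r*dt) * [p*4.588584 + (1-p)*1.094064] = 2.785347
  V(1,1) = exp(-r*dt) * [p*1.094064 + (1-p)*0.028483] = 0.547335
  V(0,0) = exp(-r*dt) * [p*2.785347 + (1-p)*0.547335] = 1.632064

Answer: Price = V(0,0) = 1.6321


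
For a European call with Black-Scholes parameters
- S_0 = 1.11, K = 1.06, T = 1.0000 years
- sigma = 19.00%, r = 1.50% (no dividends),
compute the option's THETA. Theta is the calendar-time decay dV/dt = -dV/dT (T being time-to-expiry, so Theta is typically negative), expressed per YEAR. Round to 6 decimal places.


Answer: Theta = -0.047808

Derivation:
d1 = 0.4165321432; d2 = 0.2265321432
phi(d1) = 0.3657928658; exp(-qT) = 1.0000000000; exp(-rT) = 0.9851119396
Theta = -S*exp(-qT)*phi(d1)*sigma/(2*sqrt(T)) - r*K*exp(-rT)*N(d2) + q*S*exp(-qT)*N(d1)
N(d1) = 0.6614896741; N(d2) = 0.5896062189; sqrt(T) = 1.0000000000
Term 1 = -1.1100 * 1.0000000000 * 0.3657928658 * 0.1900 / (2 * 1.0000000000) = -0.0385728577
Term 2 = -0.0150 * 1.0600 * 0.9851119396 * 0.5896062189 = -0.0092351672
Term 3 = 0 (no dividend yield, q = 0)
Theta = -0.0385728577 + (-0.0092351672) + (0.0000000000) = -0.047808


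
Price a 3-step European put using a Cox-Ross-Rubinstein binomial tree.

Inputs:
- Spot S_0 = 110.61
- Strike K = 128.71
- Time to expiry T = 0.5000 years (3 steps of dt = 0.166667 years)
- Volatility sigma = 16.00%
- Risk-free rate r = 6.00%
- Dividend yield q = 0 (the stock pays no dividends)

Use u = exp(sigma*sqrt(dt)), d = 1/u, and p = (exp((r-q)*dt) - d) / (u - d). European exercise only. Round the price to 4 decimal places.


dt = T/N = 0.166667
u = exp(sigma*sqrt(dt)) = 1.067500; d = 1/u = 0.936768
p = (exp((r-q)*dt) - d) / (u - d) = 0.560552
Discount per step: exp(-r*dt) = 0.990050
Stock lattice S(k, i) with i counting down-moves:
  k=0: S(0,0) = 110.6100
  k=1: S(1,0) = 118.0762; S(1,1) = 103.6159
  k=2: S(2,0) = 126.0464; S(2,1) = 110.6100; S(2,2) = 97.0640
  k=3: S(3,0) = 134.5545; S(3,1) = 118.0762; S(3,2) = 103.6159; S(3,3) = 90.9265
Terminal payoffs V(N, i) = max(K - S_T, 0):
  V(3,0) = 0.000000; V(3,1) = 10.633794; V(3,2) = 25.094102; V(3,3) = 37.783515
Backward induction: V(k, i) = exp(-r*dt) * [p * V(k+1, i) + (1-p) * V(k+1, i+1)].
  V(2,0) = exp(-r*dt) * [p*0.000000 + (1-p)*10.633794] = 4.626505
  V(2,1) = exp(-r*dt) * [p*10.633794 + (1-p)*25.094102] = 16.819314
  V(2,2) = exp(-r*dt) * [p*25.094102 + (1-p)*37.783515] = 30.365266
  V(1,0) = exp(-r*dt) * [p*4.626505 + (1-p)*16.819314] = 9.885265
  V(1,1) = exp(-r*dt) * [p*16.819314 + (1-p)*30.365266] = 22.545473
  V(0,0) = exp(-r*dt) * [p*9.885265 + (1-p)*22.545473] = 15.295053

Answer: Price = V(0,0) = 15.2951


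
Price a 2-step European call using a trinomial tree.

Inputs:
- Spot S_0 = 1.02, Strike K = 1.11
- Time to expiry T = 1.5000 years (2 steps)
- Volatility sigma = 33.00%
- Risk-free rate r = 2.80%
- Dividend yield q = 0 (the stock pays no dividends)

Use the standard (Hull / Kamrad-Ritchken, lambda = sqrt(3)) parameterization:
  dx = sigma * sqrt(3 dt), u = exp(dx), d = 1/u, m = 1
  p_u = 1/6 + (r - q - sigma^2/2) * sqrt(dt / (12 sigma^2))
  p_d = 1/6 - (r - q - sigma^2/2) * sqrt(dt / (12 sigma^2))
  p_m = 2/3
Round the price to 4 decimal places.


Answer: Price = V(0,0) = 0.1393

Derivation:
dt = T/N = 0.750000; dx = sigma*sqrt(3*dt) = 0.495000
u = exp(dx) = 1.640498; d = 1/u = 0.609571
p_u = 0.146629, p_m = 0.666667, p_d = 0.186705
Discount per step: exp(-r*dt) = 0.979219
Stock lattice S(k, j) with j the centered position index:
  k=0: S(0,+0) = 1.0200
  k=1: S(1,-1) = 0.6218; S(1,+0) = 1.0200; S(1,+1) = 1.6733
  k=2: S(2,-2) = 0.3790; S(2,-1) = 0.6218; S(2,+0) = 1.0200; S(2,+1) = 1.6733; S(2,+2) = 2.7451
Terminal payoffs V(N, j) = max(S_T - K, 0):
  V(2,-2) = 0.000000; V(2,-1) = 0.000000; V(2,+0) = 0.000000; V(2,+1) = 0.563308; V(2,+2) = 1.635059
Backward induction: V(k, j) = exp(-r*dt) * [p_u * V(k+1, j+1) + p_m * V(k+1, j) + p_d * V(k+1, j-1)]
  V(1,-1) = exp(-r*dt) * [p_u*0.000000 + p_m*0.000000 + p_d*0.000000] = 0.000000
  V(1,+0) = exp(-r*dt) * [p_u*0.563308 + p_m*0.000000 + p_d*0.000000] = 0.080881
  V(1,+1) = exp(-r*dt) * [p_u*1.635059 + p_m*0.563308 + p_d*0.000000] = 0.602499
  V(0,+0) = exp(-r*dt) * [p_u*0.602499 + p_m*0.080881 + p_d*0.000000] = 0.139308


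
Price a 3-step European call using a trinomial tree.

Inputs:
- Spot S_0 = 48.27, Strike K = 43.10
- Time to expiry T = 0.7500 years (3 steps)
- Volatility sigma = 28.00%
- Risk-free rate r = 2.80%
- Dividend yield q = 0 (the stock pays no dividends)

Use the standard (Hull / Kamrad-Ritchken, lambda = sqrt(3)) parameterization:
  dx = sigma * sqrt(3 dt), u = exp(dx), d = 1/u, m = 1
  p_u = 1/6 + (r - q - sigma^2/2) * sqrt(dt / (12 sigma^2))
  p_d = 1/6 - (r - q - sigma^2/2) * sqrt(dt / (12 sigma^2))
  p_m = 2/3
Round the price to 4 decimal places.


Answer: Price = V(0,0) = 8.1931

Derivation:
dt = T/N = 0.250000; dx = sigma*sqrt(3*dt) = 0.242487
u = exp(dx) = 1.274415; d = 1/u = 0.784674
p_u = 0.160893, p_m = 0.666667, p_d = 0.172440
Discount per step: exp(-r*dt) = 0.993024
Stock lattice S(k, j) with j the centered position index:
  k=0: S(0,+0) = 48.2700
  k=1: S(1,-1) = 37.8762; S(1,+0) = 48.2700; S(1,+1) = 61.5160
  k=2: S(2,-2) = 29.7205; S(2,-1) = 37.8762; S(2,+0) = 48.2700; S(2,+1) = 61.5160; S(2,+2) = 78.3969
  k=3: S(3,-3) = 23.3209; S(3,-2) = 29.7205; S(3,-1) = 37.8762; S(3,+0) = 48.2700; S(3,+1) = 61.5160; S(3,+2) = 78.3969; S(3,+3) = 99.9102
Terminal payoffs V(N, j) = max(S_T - K, 0):
  V(3,-3) = 0.000000; V(3,-2) = 0.000000; V(3,-1) = 0.000000; V(3,+0) = 5.170000; V(3,+1) = 18.416004; V(3,+2) = 35.296907; V(3,+3) = 56.810181
Backward induction: V(k, j) = exp(-r*dt) * [p_u * V(k+1, j+1) + p_m * V(k+1, j) + p_d * V(k+1, j-1)]
  V(2,-2) = exp(-r*dt) * [p_u*0.000000 + p_m*0.000000 + p_d*0.000000] = 0.000000
  V(2,-1) = exp(-r*dt) * [p_u*5.170000 + p_m*0.000000 + p_d*0.000000] = 0.826015
  V(2,+0) = exp(-r*dt) * [p_u*18.416004 + p_m*5.170000 + p_d*0.000000] = 6.364965
  V(2,+1) = exp(-r*dt) * [p_u*35.296907 + p_m*18.416004 + p_d*5.170000] = 18.716408
  V(2,+2) = exp(-r*dt) * [p_u*56.810181 + p_m*35.296907 + p_d*18.416004] = 35.597245
  V(1,-1) = exp(-r*dt) * [p_u*6.364965 + p_m*0.826015 + p_d*0.000000] = 1.563771
  V(1,+0) = exp(-r*dt) * [p_u*18.716408 + p_m*6.364965 + p_d*0.826015] = 7.345491
  V(1,+1) = exp(-r*dt) * [p_u*35.597245 + p_m*18.716408 + p_d*6.364965] = 19.167888
  V(0,+0) = exp(-r*dt) * [p_u*19.167888 + p_m*7.345491 + p_d*1.563771] = 8.193081


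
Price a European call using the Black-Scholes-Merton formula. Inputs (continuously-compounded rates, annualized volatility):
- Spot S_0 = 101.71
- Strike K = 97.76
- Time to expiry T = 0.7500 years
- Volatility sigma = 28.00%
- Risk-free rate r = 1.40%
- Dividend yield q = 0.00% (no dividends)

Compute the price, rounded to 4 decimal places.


Answer: Price = 12.2636

Derivation:
d1 = (ln(S/K) + (r - q + 0.5*sigma^2) * T) / (sigma * sqrt(T)) = 0.32789425
d2 = d1 - sigma * sqrt(T) = 0.08540714
exp(-rT) = 0.98955493; exp(-qT) = 1.00000000
C = S_0 * exp(-qT) * N(d1) - K * exp(-rT) * N(d2)
N(d1) = 0.62850419; N(d2) = 0.53403114
C = 101.7100 * 1.00000000 * 0.62850419 - 97.7600 * 0.98955493 * 0.53403114 = 12.2636


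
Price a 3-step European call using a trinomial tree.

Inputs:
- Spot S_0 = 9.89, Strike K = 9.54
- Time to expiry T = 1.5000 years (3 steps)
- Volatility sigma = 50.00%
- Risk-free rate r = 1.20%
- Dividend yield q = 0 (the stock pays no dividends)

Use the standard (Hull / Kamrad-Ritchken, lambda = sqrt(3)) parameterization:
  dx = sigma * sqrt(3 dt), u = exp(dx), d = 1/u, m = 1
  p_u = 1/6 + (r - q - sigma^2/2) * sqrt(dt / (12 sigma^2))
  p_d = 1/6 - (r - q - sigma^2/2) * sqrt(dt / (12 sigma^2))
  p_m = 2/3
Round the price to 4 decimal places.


dt = T/N = 0.500000; dx = sigma*sqrt(3*dt) = 0.612372
u = exp(dx) = 1.844803; d = 1/u = 0.542063
p_u = 0.120535, p_m = 0.666667, p_d = 0.212799
Discount per step: exp(-r*dt) = 0.994018
Stock lattice S(k, j) with j the centered position index:
  k=0: S(0,+0) = 9.8900
  k=1: S(1,-1) = 5.3610; S(1,+0) = 9.8900; S(1,+1) = 18.2451
  k=2: S(2,-2) = 2.9060; S(2,-1) = 5.3610; S(2,+0) = 9.8900; S(2,+1) = 18.2451; S(2,+2) = 33.6586
  k=3: S(3,-3) = 1.5752; S(3,-2) = 2.9060; S(3,-1) = 5.3610; S(3,+0) = 9.8900; S(3,+1) = 18.2451; S(3,+2) = 33.6586; S(3,+3) = 62.0935
Terminal payoffs V(N, j) = max(S_T - K, 0):
  V(3,-3) = 0.000000; V(3,-2) = 0.000000; V(3,-1) = 0.000000; V(3,+0) = 0.350000; V(3,+1) = 8.705101; V(3,+2) = 24.118614; V(3,+3) = 52.553509
Backward induction: V(k, j) = exp(-r*dt) * [p_u * V(k+1, j+1) + p_m * V(k+1, j) + p_d * V(k+1, j-1)]
  V(2,-2) = exp(-r*dt) * [p_u*0.000000 + p_m*0.000000 + p_d*0.000000] = 0.000000
  V(2,-1) = exp(-r*dt) * [p_u*0.350000 + p_m*0.000000 + p_d*0.000000] = 0.041935
  V(2,+0) = exp(-r*dt) * [p_u*8.705101 + p_m*0.350000 + p_d*0.000000] = 1.274927
  V(2,+1) = exp(-r*dt) * [p_u*24.118614 + p_m*8.705101 + p_d*0.350000] = 8.732455
  V(2,+2) = exp(-r*dt) * [p_u*52.553509 + p_m*24.118614 + p_d*8.705101] = 24.120867
  V(1,-1) = exp(-r*dt) * [p_u*1.274927 + p_m*0.041935 + p_d*0.000000] = 0.180543
  V(1,+0) = exp(-r*dt) * [p_u*8.732455 + p_m*1.274927 + p_d*0.041935] = 1.900004
  V(1,+1) = exp(-r*dt) * [p_u*24.120867 + p_m*8.732455 + p_d*1.274927] = 8.946499
  V(0,+0) = exp(-r*dt) * [p_u*8.946499 + p_m*1.900004 + p_d*0.180543] = 2.369193

Answer: Price = V(0,0) = 2.3692


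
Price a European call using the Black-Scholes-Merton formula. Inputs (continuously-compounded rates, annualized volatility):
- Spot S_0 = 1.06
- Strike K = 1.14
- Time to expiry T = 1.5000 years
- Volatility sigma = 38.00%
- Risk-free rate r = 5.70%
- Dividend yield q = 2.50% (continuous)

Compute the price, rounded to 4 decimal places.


d1 = (ln(S/K) + (r - q + 0.5*sigma^2) * T) / (sigma * sqrt(T)) = 0.17950171
d2 = d1 - sigma * sqrt(T) = -0.28590134
exp(-rT) = 0.91805314; exp(-qT) = 0.96319442
C = S_0 * exp(-qT) * N(d1) - K * exp(-rT) * N(d2)
N(d1) = 0.57122811; N(d2) = 0.38747685
C = 1.0600 * 0.96319442 * 0.57122811 - 1.1400 * 0.91805314 * 0.38747685 = 0.1777

Answer: Price = 0.1777


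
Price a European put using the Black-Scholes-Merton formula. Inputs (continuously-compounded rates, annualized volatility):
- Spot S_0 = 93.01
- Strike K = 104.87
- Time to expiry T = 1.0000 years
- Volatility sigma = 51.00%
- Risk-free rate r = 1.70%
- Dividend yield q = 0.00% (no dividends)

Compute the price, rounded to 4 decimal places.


Answer: Price = 25.1748

Derivation:
d1 = (ln(S/K) + (r - q + 0.5*sigma^2) * T) / (sigma * sqrt(T)) = 0.05301084
d2 = d1 - sigma * sqrt(T) = -0.45698916
exp(-rT) = 0.98314368; exp(-qT) = 1.00000000
P = K * exp(-rT) * N(-d2) - S_0 * exp(-qT) * N(-d1)
N(-d1) = 0.47886164; N(-d2) = 0.67616058
P = 104.8700 * 0.98314368 * 0.67616058 - 93.0100 * 1.00000000 * 0.47886164 = 25.1748


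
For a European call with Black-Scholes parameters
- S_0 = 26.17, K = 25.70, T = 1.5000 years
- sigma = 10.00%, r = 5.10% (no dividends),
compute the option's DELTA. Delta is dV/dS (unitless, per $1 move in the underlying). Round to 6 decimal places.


d1 = 0.8338285550; d2 = 0.7113540679
phi(d1) = 0.2817955241; exp(-qT) = 1.0000000000; exp(-rT) = 0.9263529143
N(d1) = 0.7978111991
Delta = exp(-qT) * N(d1) = 1.0000000000 * 0.7978111991 = 0.797811

Answer: Delta = 0.797811


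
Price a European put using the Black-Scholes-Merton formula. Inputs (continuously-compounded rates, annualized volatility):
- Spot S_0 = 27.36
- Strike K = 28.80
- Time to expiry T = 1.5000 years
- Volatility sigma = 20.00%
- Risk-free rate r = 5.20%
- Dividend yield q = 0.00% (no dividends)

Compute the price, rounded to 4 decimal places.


d1 = (ln(S/K) + (r - q + 0.5*sigma^2) * T) / (sigma * sqrt(T)) = 0.23150416
d2 = d1 - sigma * sqrt(T) = -0.01344482
exp(-rT) = 0.92496443; exp(-qT) = 1.00000000
P = K * exp(-rT) * N(-d2) - S_0 * exp(-qT) * N(-d1)
N(-d1) = 0.40846158; N(-d2) = 0.50536354
P = 28.8000 * 0.92496443 * 0.50536354 - 27.3600 * 1.00000000 * 0.40846158 = 2.2869

Answer: Price = 2.2869


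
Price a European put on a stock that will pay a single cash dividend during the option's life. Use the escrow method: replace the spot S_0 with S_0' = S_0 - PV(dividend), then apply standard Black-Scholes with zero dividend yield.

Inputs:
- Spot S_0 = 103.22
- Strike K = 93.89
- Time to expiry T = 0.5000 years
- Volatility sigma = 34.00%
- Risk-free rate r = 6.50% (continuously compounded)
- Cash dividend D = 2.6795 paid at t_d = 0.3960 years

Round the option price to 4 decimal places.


Answer: Price = 5.1024

Derivation:
PV(D) = D * exp(-r * t_d) = 2.6795 * 0.97458845 = 2.61140975
S_0' = S_0 - PV(D) = 103.2200 - 2.61140975 = 100.60859025
d1 = (ln(S_0'/K) + (r + sigma^2/2)*T) / (sigma*sqrt(T)) = 0.54286567
d2 = d1 - sigma*sqrt(T) = 0.30244937
exp(-rT) = 0.96802245
N(-d1) = 0.29361115; N(-d2) = 0.38115476
P = K * exp(-rT) * N(-d2) - S_0' * N(-d1) = 93.8900 * 0.96802245 * 0.38115476 - 100.60859025 * 0.29361115 = 5.1024


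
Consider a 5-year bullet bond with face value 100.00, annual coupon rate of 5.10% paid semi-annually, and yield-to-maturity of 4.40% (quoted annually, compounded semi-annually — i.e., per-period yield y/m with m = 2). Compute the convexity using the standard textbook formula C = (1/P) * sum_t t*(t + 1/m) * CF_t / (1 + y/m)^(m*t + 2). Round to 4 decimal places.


Coupon per period c = face * coupon_rate / m = 2.550000
Periods per year m = 2; per-period yield y/m = 0.022000
Number of cashflows N = 10
Cashflows (t years, CF_t, discount factor 1/(1+y/m)^(m*t), PV):
  t = 0.5000: CF_t = 2.550000, DF = 0.978474, PV = 2.495108
  t = 1.0000: CF_t = 2.550000, DF = 0.957411, PV = 2.441397
  t = 1.5000: CF_t = 2.550000, DF = 0.936801, PV = 2.388842
  t = 2.0000: CF_t = 2.550000, DF = 0.916635, PV = 2.337419
  t = 2.5000: CF_t = 2.550000, DF = 0.896903, PV = 2.287103
  t = 3.0000: CF_t = 2.550000, DF = 0.877596, PV = 2.237870
  t = 3.5000: CF_t = 2.550000, DF = 0.858704, PV = 2.189696
  t = 4.0000: CF_t = 2.550000, DF = 0.840220, PV = 2.142560
  t = 4.5000: CF_t = 2.550000, DF = 0.822133, PV = 2.096438
  t = 5.0000: CF_t = 102.550000, DF = 0.804435, PV = 82.494825
Price P = sum_t PV_t = 103.111259
Convexity numerator sum_t t*(t + 1/m) * CF_t / (1+y/m)^(m*t + 2):
  t = 0.5000: term = 1.194421
  t = 1.0000: term = 3.506129
  t = 1.5000: term = 6.861309
  t = 2.0000: term = 11.189349
  t = 2.5000: term = 16.422723
  t = 3.0000: term = 22.496881
  t = 3.5000: term = 29.350138
  t = 4.0000: term = 36.923574
  t = 4.5000: term = 45.160927
  t = 5.0000: term = 2171.988938
Convexity = (1/P) * sum = 2345.094388 / 103.111259 = 22.743340

Answer: Convexity = 22.7433


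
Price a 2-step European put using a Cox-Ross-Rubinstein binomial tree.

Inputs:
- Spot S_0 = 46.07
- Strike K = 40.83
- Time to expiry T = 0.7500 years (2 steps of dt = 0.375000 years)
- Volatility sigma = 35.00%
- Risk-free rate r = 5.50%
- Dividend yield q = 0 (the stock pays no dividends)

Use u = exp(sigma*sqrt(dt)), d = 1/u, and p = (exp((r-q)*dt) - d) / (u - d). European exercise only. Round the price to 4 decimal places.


dt = T/N = 0.375000
u = exp(sigma*sqrt(dt)) = 1.239032; d = 1/u = 0.807082
p = (exp((r-q)*dt) - d) / (u - d) = 0.494866
Discount per step: exp(-r*dt) = 0.979586
Stock lattice S(k, i) with i counting down-moves:
  k=0: S(0,0) = 46.0700
  k=1: S(1,0) = 57.0822; S(1,1) = 37.1823
  k=2: S(2,0) = 70.7267; S(2,1) = 46.0700; S(2,2) = 30.0091
Terminal payoffs V(N, i) = max(K - S_T, 0):
  V(2,0) = 0.000000; V(2,1) = 0.000000; V(2,2) = 10.820882
Backward induction: V(k, i) = exp(-r*dt) * [p * V(k+1, i) + (1-p) * V(k+1, i+1)].
  V(1,0) = exp(-r*dt) * [p*0.000000 + (1-p)*0.000000] = 0.000000
  V(1,1) = exp(-r*dt) * [p*0.000000 + (1-p)*10.820882] = 5.354414
  V(0,0) = exp(-r*dt) * [p*0.000000 + (1-p)*5.354414] = 2.649484

Answer: Price = V(0,0) = 2.6495


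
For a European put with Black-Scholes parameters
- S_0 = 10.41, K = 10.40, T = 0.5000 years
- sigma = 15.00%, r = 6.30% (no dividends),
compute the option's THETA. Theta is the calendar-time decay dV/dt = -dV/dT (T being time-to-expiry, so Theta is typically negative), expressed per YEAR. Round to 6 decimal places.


d1 = 0.3590789726; d2 = 0.2530129555
phi(d1) = 0.3740344448; exp(-qT) = 1.0000000000; exp(-rT) = 0.9689909565
Theta = -S*exp(-qT)*phi(d1)*sigma/(2*sqrt(T)) + r*K*exp(-rT)*N(-d2) - q*S*exp(-qT)*N(-d1)
N(-d1) = 0.3597680057; N(-d2) = 0.4001291009; sqrt(T) = 0.7071067812
Term 1 = -10.4100 * 1.0000000000 * 0.3740344448 * 0.1500 / (2 * 0.7071067812) = -0.4129890994
Term 2 = 0.0630 * 10.4000 * 0.9689909565 * 0.4001291009 = 0.2540351138
Term 3 = 0 (no dividend yield, q = 0)
Theta = -0.4129890994 + (0.2540351138) + (0.0000000000) = -0.158954

Answer: Theta = -0.158954


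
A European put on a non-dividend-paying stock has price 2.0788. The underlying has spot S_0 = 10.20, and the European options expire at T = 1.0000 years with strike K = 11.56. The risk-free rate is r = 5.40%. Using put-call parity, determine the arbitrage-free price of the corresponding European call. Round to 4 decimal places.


Answer: Call price = 1.3265

Derivation:
Put-call parity: C - P = S_0 * exp(-qT) - K * exp(-rT).
S_0 * exp(-qT) = 10.2000 * 1.00000000 = 10.20000000
K * exp(-rT) = 11.5600 * 0.94743211 = 10.95231515
C = P + S*exp(-qT) - K*exp(-rT)
C = 2.0788 + 10.20000000 - 10.95231515 = 1.3265


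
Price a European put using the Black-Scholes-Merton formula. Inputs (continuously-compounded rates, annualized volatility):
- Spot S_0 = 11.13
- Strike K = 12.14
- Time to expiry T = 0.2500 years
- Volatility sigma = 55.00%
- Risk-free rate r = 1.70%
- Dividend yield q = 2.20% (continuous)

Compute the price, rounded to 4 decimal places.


d1 = (ln(S/K) + (r - q + 0.5*sigma^2) * T) / (sigma * sqrt(T)) = -0.18290589
d2 = d1 - sigma * sqrt(T) = -0.45790589
exp(-rT) = 0.99575902; exp(-qT) = 0.99451510
P = K * exp(-rT) * N(-d2) - S_0 * exp(-qT) * N(-d1)
N(-d1) = 0.57256407; N(-d2) = 0.67648997
P = 12.1400 * 0.99575902 * 0.67648997 - 11.1300 * 0.99451510 * 0.57256407 = 1.8401

Answer: Price = 1.8401


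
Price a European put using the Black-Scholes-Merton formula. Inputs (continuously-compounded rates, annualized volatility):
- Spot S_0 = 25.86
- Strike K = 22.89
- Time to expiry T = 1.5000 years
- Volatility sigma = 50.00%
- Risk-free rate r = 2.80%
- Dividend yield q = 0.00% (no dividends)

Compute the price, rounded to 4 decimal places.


d1 = (ln(S/K) + (r - q + 0.5*sigma^2) * T) / (sigma * sqrt(T)) = 0.57399259
d2 = d1 - sigma * sqrt(T) = -0.03837985
exp(-rT) = 0.95886978; exp(-qT) = 1.00000000
P = K * exp(-rT) * N(-d2) - S_0 * exp(-qT) * N(-d1)
N(-d1) = 0.28298641; N(-d2) = 0.51530759
P = 22.8900 * 0.95886978 * 0.51530759 - 25.8600 * 1.00000000 * 0.28298641 = 3.9922

Answer: Price = 3.9922


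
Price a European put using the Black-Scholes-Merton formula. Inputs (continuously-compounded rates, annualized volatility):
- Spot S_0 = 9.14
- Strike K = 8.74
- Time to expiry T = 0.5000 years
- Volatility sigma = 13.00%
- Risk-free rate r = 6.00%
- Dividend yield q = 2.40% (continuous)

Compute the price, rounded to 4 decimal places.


d1 = (ln(S/K) + (r - q + 0.5*sigma^2) * T) / (sigma * sqrt(T)) = 0.72859408
d2 = d1 - sigma * sqrt(T) = 0.63667020
exp(-rT) = 0.97044553; exp(-qT) = 0.98807171
P = K * exp(-rT) * N(-d2) - S_0 * exp(-qT) * N(-d1)
N(-d1) = 0.23312500; N(-d2) = 0.26216985
P = 8.7400 * 0.97044553 * 0.26216985 - 9.1400 * 0.98807171 * 0.23312500 = 0.1183

Answer: Price = 0.1183


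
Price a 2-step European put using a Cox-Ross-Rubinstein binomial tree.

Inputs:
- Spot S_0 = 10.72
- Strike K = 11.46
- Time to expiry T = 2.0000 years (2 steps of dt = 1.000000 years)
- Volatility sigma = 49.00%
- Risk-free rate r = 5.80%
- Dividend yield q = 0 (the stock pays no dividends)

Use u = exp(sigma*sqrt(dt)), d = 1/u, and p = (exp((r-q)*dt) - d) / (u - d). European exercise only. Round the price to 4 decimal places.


Answer: Price = V(0,0) = 2.4127

Derivation:
dt = T/N = 1.000000
u = exp(sigma*sqrt(dt)) = 1.632316; d = 1/u = 0.612626
p = (exp((r-q)*dt) - d) / (u - d) = 0.438455
Discount per step: exp(-r*dt) = 0.943650
Stock lattice S(k, i) with i counting down-moves:
  k=0: S(0,0) = 10.7200
  k=1: S(1,0) = 17.4984; S(1,1) = 6.5674
  k=2: S(2,0) = 28.5630; S(2,1) = 10.7200; S(2,2) = 4.0233
Terminal payoffs V(N, i) = max(K - S_T, 0):
  V(2,0) = 0.000000; V(2,1) = 0.740000; V(2,2) = 7.436665
Backward induction: V(k, i) = exp(-r*dt) * [p * V(k+1, i) + (1-p) * V(k+1, i+1)].
  V(1,0) = exp(-r*dt) * [p*0.000000 + (1-p)*0.740000] = 0.392127
  V(1,1) = exp(-r*dt) * [p*0.740000 + (1-p)*7.436665] = 4.246873
  V(0,0) = exp(-r*dt) * [p*0.392127 + (1-p)*4.246873] = 2.412666
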